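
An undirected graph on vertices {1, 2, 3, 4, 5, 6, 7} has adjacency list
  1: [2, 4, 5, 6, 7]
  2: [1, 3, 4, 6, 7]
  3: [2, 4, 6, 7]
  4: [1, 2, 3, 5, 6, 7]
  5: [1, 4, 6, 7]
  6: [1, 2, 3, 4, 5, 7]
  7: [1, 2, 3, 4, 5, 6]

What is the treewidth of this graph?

A width-4 tree decomposition is:
Bags: B1 = {1, 4, 5, 6, 7}  B2 = {1, 2, 4, 6, 7}  B3 = {2, 3, 4, 6, 7}
Tree: B1–B2, B2–B3
Each bag holds 5 vertices, so the decomposition has width 4, which upper-bounds the treewidth. On the other hand G contains the 5-clique {1, 2, 4, 6, 7}. A clique must lie in a single bag of any decomposition, so no decomposition can have width below 4. Combining the bounds, tw(G) = 4.

4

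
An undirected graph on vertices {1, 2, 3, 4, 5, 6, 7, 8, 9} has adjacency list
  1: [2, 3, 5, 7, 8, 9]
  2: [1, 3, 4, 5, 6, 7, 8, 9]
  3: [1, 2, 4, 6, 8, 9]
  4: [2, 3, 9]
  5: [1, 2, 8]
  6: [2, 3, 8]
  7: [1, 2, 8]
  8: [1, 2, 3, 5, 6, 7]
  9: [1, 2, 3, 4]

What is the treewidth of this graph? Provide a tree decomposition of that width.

Every bag has size at most 4, so the width is 4 − 1 = 3 and tw(G) ≤ 3. On the other hand G contains the 4-clique {1, 2, 3, 8}. A clique must lie in a single bag of any decomposition, so no decomposition can have width below 3. Hence tw(G) = 3 exactly.

Treewidth 3.
One such decomposition:
Bags: B1 = {1, 2, 3, 8}  B2 = {1, 2, 5, 8}  B3 = {2, 3, 6, 8}  B4 = {1, 2, 3, 9}  B5 = {1, 2, 7, 8}  B6 = {2, 3, 4, 9}
Tree: B1–B2, B1–B3, B1–B4, B2–B5, B4–B6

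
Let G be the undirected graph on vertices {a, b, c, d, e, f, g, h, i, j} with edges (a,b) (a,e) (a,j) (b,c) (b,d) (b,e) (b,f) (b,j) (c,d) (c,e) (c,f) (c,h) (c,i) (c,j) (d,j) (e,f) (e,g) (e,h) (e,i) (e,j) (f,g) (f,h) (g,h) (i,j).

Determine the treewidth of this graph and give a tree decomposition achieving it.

Every bag has size at most 4, so the width is 4 − 1 = 3 and tw(G) ≤ 3. For the lower bound, the 4 vertices {b, c, d, j} are pairwise adjacent, and any tree decomposition puts a clique entirely inside one bag — forcing width ≥ 3. The upper and lower bounds meet at 3, so that is the treewidth.

Treewidth 3.
One optimal decomposition is:
Bags: B1 = {b, c, e, f}  B2 = {b, c, e, j}  B3 = {c, e, f, h}  B4 = {a, b, e, j}  B5 = {b, c, d, j}  B6 = {e, f, g, h}  B7 = {c, e, i, j}
Tree: B1–B2, B1–B3, B2–B4, B2–B5, B3–B6, B2–B7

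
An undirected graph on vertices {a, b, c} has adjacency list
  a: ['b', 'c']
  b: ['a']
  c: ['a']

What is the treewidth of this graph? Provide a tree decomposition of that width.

Treewidth 1.
Bags: B1 = {a, b}  B2 = {a, c}
Tree: B1–B2

The largest bag has 2 vertices, giving width 1; this decomposition certifies tw(G) ≤ 1. G has an edge, so its treewidth is at least 1. The upper and lower bounds meet at 1, so that is the treewidth.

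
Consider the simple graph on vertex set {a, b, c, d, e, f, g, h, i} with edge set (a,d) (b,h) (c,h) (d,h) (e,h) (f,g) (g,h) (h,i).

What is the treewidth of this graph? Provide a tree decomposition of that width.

Treewidth 1.
One such decomposition:
Bags: B1 = {e, h}  B2 = {d, h}  B3 = {b, h}  B4 = {c, h}  B5 = {g, h}  B6 = {f, g}  B7 = {h, i}  B8 = {a, d}
Tree: B1–B2, B2–B3, B2–B4, B3–B5, B5–B6, B4–B7, B2–B8

The largest bag has 2 vertices, giving width 1; this decomposition certifies tw(G) ≤ 1. Any graph with an edge has treewidth ≥ 1, and G has the edge e–h. The upper and lower bounds meet at 1, so that is the treewidth.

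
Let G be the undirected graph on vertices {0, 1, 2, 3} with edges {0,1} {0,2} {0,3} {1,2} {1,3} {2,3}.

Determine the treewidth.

A width-3 tree decomposition is:
Bags: B1 = {0, 1, 2, 3}
Tree: (single bag)
A single bag containing all 4 vertices is trivially a valid decomposition of width 3. For the lower bound, the 4 vertices {0, 1, 2, 3} are pairwise adjacent, and any tree decomposition puts a clique entirely inside one bag — forcing width ≥ 3. Combining the bounds, tw(G) = 3.

3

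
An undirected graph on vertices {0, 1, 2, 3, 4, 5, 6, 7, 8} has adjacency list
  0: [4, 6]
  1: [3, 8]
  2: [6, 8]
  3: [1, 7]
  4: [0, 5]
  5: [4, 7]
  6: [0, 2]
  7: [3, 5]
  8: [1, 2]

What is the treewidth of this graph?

2

A width-2 tree decomposition is:
Bags: B1 = {2, 6, 8}  B2 = {0, 6, 8}  B3 = {0, 4, 8}  B4 = {4, 5, 8}  B5 = {5, 7, 8}  B6 = {3, 7, 8}  B7 = {1, 3, 8}
Tree: B1–B2, B2–B3, B3–B4, B4–B5, B5–B6, B6–B7
Every bag has size at most 3, so the width is 3 − 1 = 2 and tw(G) ≤ 2. Since 8–2–6–0–4–5–7–3–1–8 is a cycle in G, G is not acyclic. Forests are exactly the graphs of treewidth ≤ 1, so tw(G) ≥ 2. Hence tw(G) = 2 exactly.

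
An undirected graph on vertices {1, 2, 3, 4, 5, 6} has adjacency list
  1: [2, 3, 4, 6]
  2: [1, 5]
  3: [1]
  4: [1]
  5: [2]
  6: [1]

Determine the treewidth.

1

A width-1 tree decomposition is:
Bags: B1 = {1, 4}  B2 = {1, 6}  B3 = {1, 2}  B4 = {2, 5}  B5 = {1, 3}
Tree: B1–B2, B1–B3, B3–B4, B2–B5
The largest bag has 2 vertices, giving width 1; this decomposition certifies tw(G) ≤ 1. Any graph with an edge has treewidth ≥ 1, and G has the edge 4–1. Therefore the treewidth is 1.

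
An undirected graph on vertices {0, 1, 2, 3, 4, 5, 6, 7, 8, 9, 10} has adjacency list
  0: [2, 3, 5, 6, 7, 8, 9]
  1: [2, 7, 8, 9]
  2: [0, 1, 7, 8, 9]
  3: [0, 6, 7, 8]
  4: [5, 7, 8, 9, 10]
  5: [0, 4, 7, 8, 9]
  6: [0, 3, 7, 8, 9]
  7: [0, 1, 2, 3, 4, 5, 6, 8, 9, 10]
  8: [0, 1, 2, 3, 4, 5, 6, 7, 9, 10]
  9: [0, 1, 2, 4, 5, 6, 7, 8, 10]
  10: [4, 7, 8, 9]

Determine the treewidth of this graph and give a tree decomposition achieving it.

Treewidth 4.
One such decomposition:
Bags: B1 = {1, 2, 7, 8, 9}  B2 = {0, 2, 7, 8, 9}  B3 = {0, 5, 7, 8, 9}  B4 = {4, 5, 7, 8, 9}  B5 = {0, 6, 7, 8, 9}  B6 = {0, 3, 6, 7, 8}  B7 = {4, 7, 8, 9, 10}
Tree: B1–B2, B2–B3, B3–B4, B3–B5, B5–B6, B4–B7

Each bag holds 5 vertices, so the decomposition has width 4, which upper-bounds the treewidth. Conversely, {0, 2, 7, 8, 9} is a clique of size 5, and the vertices of any clique must share a bag in every tree decomposition; so some bag has ≥ 5 vertices and tw(G) ≥ 4. Combining the bounds, tw(G) = 4.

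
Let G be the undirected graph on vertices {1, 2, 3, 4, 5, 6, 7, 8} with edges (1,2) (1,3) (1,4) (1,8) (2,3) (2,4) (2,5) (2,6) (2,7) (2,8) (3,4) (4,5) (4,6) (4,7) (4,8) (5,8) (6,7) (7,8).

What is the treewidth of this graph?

3

A width-3 tree decomposition is:
Bags: B1 = {2, 4, 7, 8}  B2 = {1, 2, 4, 8}  B3 = {1, 2, 3, 4}  B4 = {2, 4, 5, 8}  B5 = {2, 4, 6, 7}
Tree: B1–B2, B2–B3, B1–B4, B1–B5
The largest bag has 4 vertices, giving width 3; this decomposition certifies tw(G) ≤ 3. On the other hand G contains the 4-clique {1, 2, 4, 8}. A clique must lie in a single bag of any decomposition, so no decomposition can have width below 3. Combining the bounds, tw(G) = 3.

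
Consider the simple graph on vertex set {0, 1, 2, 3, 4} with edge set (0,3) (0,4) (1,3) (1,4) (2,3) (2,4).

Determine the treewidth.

2

A width-2 tree decomposition is:
Bags: B1 = {1, 3, 4}  B2 = {0, 3, 4}  B3 = {2, 3, 4}
Tree: B1–B2, B2–B3
The largest bag has 3 vertices, giving width 2; this decomposition certifies tw(G) ≤ 2. Since 4–1–3–0–4 is a cycle in G, G is not acyclic. Forests are exactly the graphs of treewidth ≤ 1, so tw(G) ≥ 2. The upper and lower bounds meet at 2, so that is the treewidth.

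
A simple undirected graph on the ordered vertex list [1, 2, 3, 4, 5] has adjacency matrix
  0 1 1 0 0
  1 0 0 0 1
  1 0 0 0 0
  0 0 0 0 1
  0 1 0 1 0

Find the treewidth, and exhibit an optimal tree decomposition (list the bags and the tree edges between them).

Treewidth 1.
One optimal decomposition is:
Bags: B1 = {1, 3}  B2 = {1, 2}  B3 = {2, 5}  B4 = {4, 5}
Tree: B1–B2, B2–B3, B3–B4

The largest bag has 2 vertices, giving width 1; this decomposition certifies tw(G) ≤ 1. Since G has at least one edge (e.g. 3–1), it is not an edgeless graph, so tw(G) ≥ 1. Hence tw(G) = 1 exactly.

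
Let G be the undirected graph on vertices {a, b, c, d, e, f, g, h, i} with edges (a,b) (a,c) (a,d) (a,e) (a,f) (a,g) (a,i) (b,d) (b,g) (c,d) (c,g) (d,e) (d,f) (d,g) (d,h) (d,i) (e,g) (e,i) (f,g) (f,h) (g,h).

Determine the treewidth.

A width-3 tree decomposition is:
Bags: B1 = {a, d, f, g}  B2 = {a, d, e, g}  B3 = {d, f, g, h}  B4 = {a, c, d, g}  B5 = {a, b, d, g}  B6 = {a, d, e, i}
Tree: B1–B2, B1–B3, B1–B4, B2–B5, B2–B6
Every bag has size at most 4, so the width is 4 − 1 = 3 and tw(G) ≤ 3. On the other hand G contains the 4-clique {d, f, g, h}. A clique must lie in a single bag of any decomposition, so no decomposition can have width below 3. Combining the bounds, tw(G) = 3.

3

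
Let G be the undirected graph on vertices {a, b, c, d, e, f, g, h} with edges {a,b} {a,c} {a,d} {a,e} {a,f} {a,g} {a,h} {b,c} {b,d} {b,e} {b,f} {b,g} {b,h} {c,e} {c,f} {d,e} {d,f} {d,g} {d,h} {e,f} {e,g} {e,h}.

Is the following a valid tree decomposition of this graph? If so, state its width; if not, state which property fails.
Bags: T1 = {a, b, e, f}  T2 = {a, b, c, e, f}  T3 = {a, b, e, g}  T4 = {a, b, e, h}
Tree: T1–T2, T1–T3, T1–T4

No — vertex d appears in no bag.

A tree decomposition must satisfy three properties: every vertex lies in some bag; for every edge, both endpoints lie together in some bag; and for every vertex, the bags containing it form a connected subtree. Here vertex d appears in no bag, so the decomposition is invalid.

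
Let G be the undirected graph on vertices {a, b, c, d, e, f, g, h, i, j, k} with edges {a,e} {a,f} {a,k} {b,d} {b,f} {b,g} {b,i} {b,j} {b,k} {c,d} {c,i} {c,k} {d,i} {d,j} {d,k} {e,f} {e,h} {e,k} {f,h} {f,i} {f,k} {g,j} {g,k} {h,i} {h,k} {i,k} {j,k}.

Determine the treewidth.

A width-3 tree decomposition is:
Bags: B1 = {f, h, i, k}  B2 = {e, f, h, k}  B3 = {b, f, i, k}  B4 = {a, e, f, k}  B5 = {b, d, i, k}  B6 = {b, d, j, k}  B7 = {b, g, j, k}  B8 = {c, d, i, k}
Tree: B1–B2, B1–B3, B2–B4, B3–B5, B5–B6, B6–B7, B5–B8
Each bag holds 4 vertices, so the decomposition has width 3, which upper-bounds the treewidth. Conversely, {c, d, i, k} is a clique of size 4, and the vertices of any clique must share a bag in every tree decomposition; so some bag has ≥ 4 vertices and tw(G) ≥ 3. Combining the bounds, tw(G) = 3.

3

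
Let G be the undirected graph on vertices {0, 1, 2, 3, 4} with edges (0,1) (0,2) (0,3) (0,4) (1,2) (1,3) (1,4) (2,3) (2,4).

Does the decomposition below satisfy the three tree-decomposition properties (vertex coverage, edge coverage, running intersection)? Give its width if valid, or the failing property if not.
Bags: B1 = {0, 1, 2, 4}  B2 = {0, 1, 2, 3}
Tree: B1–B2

Checking the three conditions: (i) the bags cover all of {0, 1, 2, 3, 4}; (ii) for each edge, some bag contains both endpoints; (iii) the bags containing any fixed vertex form a subtree. All hold, so the decomposition is valid with width 4 − 1 = 3.

Yes; width 3.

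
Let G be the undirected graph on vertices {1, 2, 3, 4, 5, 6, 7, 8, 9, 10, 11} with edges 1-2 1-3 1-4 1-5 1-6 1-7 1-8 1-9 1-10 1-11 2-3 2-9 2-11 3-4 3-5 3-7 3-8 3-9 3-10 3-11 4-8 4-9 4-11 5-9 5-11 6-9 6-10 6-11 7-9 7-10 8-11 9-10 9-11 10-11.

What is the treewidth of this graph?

4

A width-4 tree decomposition is:
Bags: B1 = {1, 3, 4, 8, 11}  B2 = {1, 3, 4, 9, 11}  B3 = {1, 3, 9, 10, 11}  B4 = {1, 3, 5, 9, 11}  B5 = {1, 3, 7, 9, 10}  B6 = {1, 6, 9, 10, 11}  B7 = {1, 2, 3, 9, 11}
Tree: B1–B2, B2–B3, B3–B4, B3–B5, B3–B6, B3–B7
The largest bag has 5 vertices, giving width 4; this decomposition certifies tw(G) ≤ 4. On the other hand G contains the 5-clique {1, 3, 4, 8, 11}. A clique must lie in a single bag of any decomposition, so no decomposition can have width below 4. Combining the bounds, tw(G) = 4.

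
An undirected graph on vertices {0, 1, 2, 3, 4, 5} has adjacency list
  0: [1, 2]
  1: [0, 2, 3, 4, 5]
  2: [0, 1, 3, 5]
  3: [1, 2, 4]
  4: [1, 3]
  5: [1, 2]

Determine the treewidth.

A width-2 tree decomposition is:
Bags: B1 = {1, 2, 3}  B2 = {1, 2, 5}  B3 = {0, 1, 2}  B4 = {1, 3, 4}
Tree: B1–B2, B1–B3, B1–B4
Each bag holds 3 vertices, so the decomposition has width 2, which upper-bounds the treewidth. On the other hand G contains the 3-clique {0, 1, 2}. A clique must lie in a single bag of any decomposition, so no decomposition can have width below 2. Therefore the treewidth is 2.

2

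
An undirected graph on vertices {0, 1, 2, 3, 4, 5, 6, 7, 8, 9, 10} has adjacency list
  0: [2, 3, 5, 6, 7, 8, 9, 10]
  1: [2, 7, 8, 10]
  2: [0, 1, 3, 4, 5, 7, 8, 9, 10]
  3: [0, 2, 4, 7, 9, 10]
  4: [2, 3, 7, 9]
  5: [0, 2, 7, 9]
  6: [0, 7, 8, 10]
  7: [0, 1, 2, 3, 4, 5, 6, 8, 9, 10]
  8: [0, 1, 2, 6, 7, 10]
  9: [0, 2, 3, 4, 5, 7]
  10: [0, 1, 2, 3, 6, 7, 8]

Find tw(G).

4

A width-4 tree decomposition is:
Bags: B1 = {0, 2, 7, 8, 10}  B2 = {0, 2, 3, 7, 10}  B3 = {0, 2, 3, 7, 9}  B4 = {0, 2, 5, 7, 9}  B5 = {1, 2, 7, 8, 10}  B6 = {0, 6, 7, 8, 10}  B7 = {2, 3, 4, 7, 9}
Tree: B1–B2, B2–B3, B3–B4, B1–B5, B1–B6, B3–B7
The largest bag has 5 vertices, giving width 4; this decomposition certifies tw(G) ≤ 4. Conversely, {0, 2, 7, 8, 10} is a clique of size 5, and the vertices of any clique must share a bag in every tree decomposition; so some bag has ≥ 5 vertices and tw(G) ≥ 4. Therefore the treewidth is 4.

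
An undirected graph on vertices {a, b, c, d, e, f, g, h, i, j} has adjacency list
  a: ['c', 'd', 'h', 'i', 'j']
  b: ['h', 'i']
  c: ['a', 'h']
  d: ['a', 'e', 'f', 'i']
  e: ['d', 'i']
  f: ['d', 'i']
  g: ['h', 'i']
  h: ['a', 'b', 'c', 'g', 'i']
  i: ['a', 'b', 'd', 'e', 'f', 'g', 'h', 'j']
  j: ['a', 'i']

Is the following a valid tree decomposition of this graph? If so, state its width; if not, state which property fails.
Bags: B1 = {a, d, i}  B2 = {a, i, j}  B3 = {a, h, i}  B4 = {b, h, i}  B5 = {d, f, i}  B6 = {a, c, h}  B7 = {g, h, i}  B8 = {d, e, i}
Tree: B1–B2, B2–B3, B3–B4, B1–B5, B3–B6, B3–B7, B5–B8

Vertex coverage: the bags together contain {a, b, c, d, e, f, g, h, i, j}, the full vertex set. Edge coverage: each edge of G has both endpoints in at least one bag. Running intersection: for every vertex, the bags containing it form a connected subtree. All three properties hold, so this is a valid tree decomposition of width max|bag| − 1 = 2, and hence tw(G) ≤ 2.

Yes; width 2.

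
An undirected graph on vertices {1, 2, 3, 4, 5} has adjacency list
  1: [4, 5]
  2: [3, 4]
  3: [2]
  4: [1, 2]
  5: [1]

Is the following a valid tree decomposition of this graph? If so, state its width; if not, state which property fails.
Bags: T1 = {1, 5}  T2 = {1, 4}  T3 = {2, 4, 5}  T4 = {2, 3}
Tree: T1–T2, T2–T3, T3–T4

No — bags containing vertex 5 are not connected in the tree.

A tree decomposition must satisfy three properties: every vertex lies in some bag; for every edge, both endpoints lie together in some bag; and for every vertex, the bags containing it form a connected subtree. Here bags containing vertex 5 are not connected in the tree, so the decomposition is invalid.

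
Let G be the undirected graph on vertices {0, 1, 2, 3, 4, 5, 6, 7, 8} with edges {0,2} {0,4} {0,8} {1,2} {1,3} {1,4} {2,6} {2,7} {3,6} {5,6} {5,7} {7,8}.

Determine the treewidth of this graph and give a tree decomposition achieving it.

Each bag holds 4 vertices, so the decomposition has width 3, which upper-bounds the treewidth. For the lower bound: the 4 vertex sets {0,4,8}, {7}, {2}, {1,3,5,6} are disjoint, each induces a connected subgraph, and every pair is joined by at least one edge of G. Contracting each set to a single vertex therefore yields K_{4} as a minor, and since treewidth is minor-monotone, tw(G) ≥ tw(K_{4}) = 3. Hence tw(G) = 3 exactly.

Treewidth 3.
One optimal decomposition is:
Bags: B1 = {0, 4, 7, 8}  B2 = {0, 2, 4, 7}  B3 = {1, 2, 4, 7}  B4 = {1, 2, 5, 7}  B5 = {1, 2, 5, 6}  B6 = {1, 3, 5, 6}
Tree: B1–B2, B2–B3, B3–B4, B4–B5, B5–B6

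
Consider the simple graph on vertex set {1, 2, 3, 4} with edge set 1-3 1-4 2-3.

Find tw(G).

A width-1 tree decomposition is:
Bags: B1 = {1, 4}  B2 = {1, 3}  B3 = {2, 3}
Tree: B1–B2, B2–B3
The largest bag has 2 vertices, giving width 1; this decomposition certifies tw(G) ≤ 1. Any graph with an edge has treewidth ≥ 1, and G has the edge 4–1. Therefore the treewidth is 1.

1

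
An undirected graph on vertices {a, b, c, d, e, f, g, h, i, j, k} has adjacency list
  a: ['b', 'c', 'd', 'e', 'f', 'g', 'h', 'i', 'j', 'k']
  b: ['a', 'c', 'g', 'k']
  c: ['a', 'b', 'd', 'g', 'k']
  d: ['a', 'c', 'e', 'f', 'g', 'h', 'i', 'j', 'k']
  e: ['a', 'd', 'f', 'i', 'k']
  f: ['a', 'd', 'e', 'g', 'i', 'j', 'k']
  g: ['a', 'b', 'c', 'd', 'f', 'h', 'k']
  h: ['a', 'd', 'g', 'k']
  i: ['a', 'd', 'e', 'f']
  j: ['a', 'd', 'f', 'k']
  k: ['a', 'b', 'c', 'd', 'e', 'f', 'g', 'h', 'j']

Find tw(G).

A width-4 tree decomposition is:
Bags: B1 = {a, d, f, j, k}  B2 = {a, d, e, f, k}  B3 = {a, d, e, f, i}  B4 = {a, d, f, g, k}  B5 = {a, c, d, g, k}  B6 = {a, b, c, g, k}  B7 = {a, d, g, h, k}
Tree: B1–B2, B2–B3, B1–B4, B4–B5, B5–B6, B5–B7
Each bag holds 5 vertices, so the decomposition has width 4, which upper-bounds the treewidth. Conversely, {a, d, g, h, k} is a clique of size 5, and the vertices of any clique must share a bag in every tree decomposition; so some bag has ≥ 5 vertices and tw(G) ≥ 4. Combining the bounds, tw(G) = 4.

4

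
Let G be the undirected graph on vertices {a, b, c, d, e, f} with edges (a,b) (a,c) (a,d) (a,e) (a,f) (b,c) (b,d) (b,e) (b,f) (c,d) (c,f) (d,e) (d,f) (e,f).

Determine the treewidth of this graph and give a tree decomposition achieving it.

Each bag holds 5 vertices, so the decomposition has width 4, which upper-bounds the treewidth. On the other hand G contains the 5-clique {a, b, d, e, f}. A clique must lie in a single bag of any decomposition, so no decomposition can have width below 4. Combining the bounds, tw(G) = 4.

Treewidth 4.
One optimal decomposition is:
Bags: B1 = {a, b, d, e, f}  B2 = {a, b, c, d, f}
Tree: B1–B2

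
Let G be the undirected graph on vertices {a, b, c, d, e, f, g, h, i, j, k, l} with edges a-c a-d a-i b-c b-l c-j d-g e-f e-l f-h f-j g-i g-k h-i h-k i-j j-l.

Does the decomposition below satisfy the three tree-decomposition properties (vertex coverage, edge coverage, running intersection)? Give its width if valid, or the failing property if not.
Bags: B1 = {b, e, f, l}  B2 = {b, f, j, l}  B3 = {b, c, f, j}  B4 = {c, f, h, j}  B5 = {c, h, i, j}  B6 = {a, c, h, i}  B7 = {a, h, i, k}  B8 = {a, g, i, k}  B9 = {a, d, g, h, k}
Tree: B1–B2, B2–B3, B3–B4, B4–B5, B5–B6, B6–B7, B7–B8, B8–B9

No — bags containing vertex h are not connected in the tree.

A tree decomposition must satisfy three properties: every vertex lies in some bag; for every edge, both endpoints lie together in some bag; and for every vertex, the bags containing it form a connected subtree. Here bags containing vertex h are not connected in the tree, so the decomposition is invalid.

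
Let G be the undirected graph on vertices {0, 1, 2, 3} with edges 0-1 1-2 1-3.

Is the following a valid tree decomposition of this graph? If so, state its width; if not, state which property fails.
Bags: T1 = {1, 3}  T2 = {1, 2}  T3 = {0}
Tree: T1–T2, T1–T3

No — edge (1,0) lies in no bag.

A tree decomposition must satisfy three properties: every vertex lies in some bag; for every edge, both endpoints lie together in some bag; and for every vertex, the bags containing it form a connected subtree. Here edge (1,0) lies in no bag, so the decomposition is invalid.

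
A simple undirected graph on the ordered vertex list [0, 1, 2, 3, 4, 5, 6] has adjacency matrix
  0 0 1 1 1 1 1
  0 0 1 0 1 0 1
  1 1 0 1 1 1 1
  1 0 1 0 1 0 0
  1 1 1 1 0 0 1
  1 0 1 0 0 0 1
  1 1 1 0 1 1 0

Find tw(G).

3

A width-3 tree decomposition is:
Bags: B1 = {0, 2, 4, 6}  B2 = {0, 2, 3, 4}  B3 = {1, 2, 4, 6}  B4 = {0, 2, 5, 6}
Tree: B1–B2, B1–B3, B1–B4
Each bag holds 4 vertices, so the decomposition has width 3, which upper-bounds the treewidth. On the other hand G contains the 4-clique {0, 2, 3, 4}. A clique must lie in a single bag of any decomposition, so no decomposition can have width below 3. Hence tw(G) = 3 exactly.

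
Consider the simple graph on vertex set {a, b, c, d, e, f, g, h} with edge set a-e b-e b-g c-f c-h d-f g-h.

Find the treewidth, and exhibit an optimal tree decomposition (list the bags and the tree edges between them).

The largest bag has 2 vertices, giving width 1; this decomposition certifies tw(G) ≤ 1. Any graph with an edge has treewidth ≥ 1, and G has the edge d–f. Combining the bounds, tw(G) = 1.

Treewidth 1.
One such decomposition:
Bags: B1 = {d, f}  B2 = {c, f}  B3 = {c, h}  B4 = {g, h}  B5 = {b, g}  B6 = {b, e}  B7 = {a, e}
Tree: B1–B2, B2–B3, B3–B4, B4–B5, B5–B6, B6–B7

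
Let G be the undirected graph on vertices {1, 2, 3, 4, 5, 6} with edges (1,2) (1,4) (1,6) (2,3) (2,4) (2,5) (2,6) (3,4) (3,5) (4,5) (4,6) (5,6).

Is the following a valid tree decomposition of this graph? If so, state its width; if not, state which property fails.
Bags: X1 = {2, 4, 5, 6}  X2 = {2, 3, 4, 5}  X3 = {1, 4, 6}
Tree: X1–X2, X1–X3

A tree decomposition must satisfy three properties: every vertex lies in some bag; for every edge, both endpoints lie together in some bag; and for every vertex, the bags containing it form a connected subtree. Here edge (2,1) lies in no bag, so the decomposition is invalid.

No — edge (2,1) lies in no bag.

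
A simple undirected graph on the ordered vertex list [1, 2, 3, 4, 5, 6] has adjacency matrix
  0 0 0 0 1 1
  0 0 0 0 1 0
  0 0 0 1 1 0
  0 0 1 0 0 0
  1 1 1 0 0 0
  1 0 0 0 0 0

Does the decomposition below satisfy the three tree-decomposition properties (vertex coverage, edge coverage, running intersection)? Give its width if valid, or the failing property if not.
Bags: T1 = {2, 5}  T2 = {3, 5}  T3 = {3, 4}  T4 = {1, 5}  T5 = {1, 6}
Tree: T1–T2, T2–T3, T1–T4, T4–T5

Vertex coverage: the bags together contain {1, 2, 3, 4, 5, 6}, the full vertex set. Edge coverage: each edge of G has both endpoints in at least one bag. Running intersection: for every vertex, the bags containing it form a connected subtree. All three properties hold, so this is a valid tree decomposition of width max|bag| − 1 = 1, and hence tw(G) ≤ 1.

Yes; width 1.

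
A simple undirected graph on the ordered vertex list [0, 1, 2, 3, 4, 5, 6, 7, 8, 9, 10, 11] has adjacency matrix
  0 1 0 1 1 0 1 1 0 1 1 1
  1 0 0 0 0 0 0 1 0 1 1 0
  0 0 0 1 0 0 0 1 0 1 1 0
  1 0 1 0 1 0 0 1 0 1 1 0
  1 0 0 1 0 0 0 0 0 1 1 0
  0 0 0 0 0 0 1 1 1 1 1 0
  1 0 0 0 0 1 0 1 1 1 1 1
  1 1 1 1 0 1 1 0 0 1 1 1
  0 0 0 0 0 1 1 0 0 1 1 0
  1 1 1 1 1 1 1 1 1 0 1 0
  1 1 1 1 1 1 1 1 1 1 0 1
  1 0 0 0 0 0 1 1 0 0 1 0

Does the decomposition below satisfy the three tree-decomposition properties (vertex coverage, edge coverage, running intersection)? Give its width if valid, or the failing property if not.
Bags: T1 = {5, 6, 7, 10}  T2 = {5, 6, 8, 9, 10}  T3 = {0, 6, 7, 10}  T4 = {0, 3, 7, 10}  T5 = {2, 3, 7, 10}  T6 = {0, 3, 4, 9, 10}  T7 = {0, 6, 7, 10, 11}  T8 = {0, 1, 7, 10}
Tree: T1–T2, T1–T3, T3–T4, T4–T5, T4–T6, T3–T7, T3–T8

No — edge (9,7) lies in no bag.

A tree decomposition must satisfy three properties: every vertex lies in some bag; for every edge, both endpoints lie together in some bag; and for every vertex, the bags containing it form a connected subtree. Here edge (9,7) lies in no bag, so the decomposition is invalid.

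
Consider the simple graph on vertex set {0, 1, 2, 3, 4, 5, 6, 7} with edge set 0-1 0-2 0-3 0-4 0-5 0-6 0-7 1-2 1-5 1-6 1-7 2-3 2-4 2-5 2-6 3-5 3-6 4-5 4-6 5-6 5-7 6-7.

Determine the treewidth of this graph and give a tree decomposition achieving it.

Every bag has size at most 5, so the width is 5 − 1 = 4 and tw(G) ≤ 4. On the other hand G contains the 5-clique {0, 1, 2, 5, 6}. A clique must lie in a single bag of any decomposition, so no decomposition can have width below 4. Therefore the treewidth is 4.

Treewidth 4.
One such decomposition:
Bags: B1 = {0, 2, 3, 5, 6}  B2 = {0, 1, 2, 5, 6}  B3 = {0, 2, 4, 5, 6}  B4 = {0, 1, 5, 6, 7}
Tree: B1–B2, B1–B3, B2–B4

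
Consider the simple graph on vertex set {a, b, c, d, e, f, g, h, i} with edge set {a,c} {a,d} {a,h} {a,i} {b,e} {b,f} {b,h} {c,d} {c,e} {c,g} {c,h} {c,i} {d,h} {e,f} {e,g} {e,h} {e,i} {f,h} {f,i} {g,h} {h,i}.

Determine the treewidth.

A width-3 tree decomposition is:
Bags: B1 = {c, e, h, i}  B2 = {c, e, g, h}  B3 = {e, f, h, i}  B4 = {a, c, h, i}  B5 = {a, c, d, h}  B6 = {b, e, f, h}
Tree: B1–B2, B1–B3, B1–B4, B4–B5, B3–B6
Every bag has size at most 4, so the width is 4 − 1 = 3 and tw(G) ≤ 3. For the lower bound, the 4 vertices {a, c, d, h} are pairwise adjacent, and any tree decomposition puts a clique entirely inside one bag — forcing width ≥ 3. Combining the bounds, tw(G) = 3.

3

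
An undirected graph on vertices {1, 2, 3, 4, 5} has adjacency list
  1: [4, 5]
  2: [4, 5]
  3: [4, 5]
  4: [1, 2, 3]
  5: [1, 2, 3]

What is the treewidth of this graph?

2

A width-2 tree decomposition is:
Bags: B1 = {2, 4, 5}  B2 = {1, 4, 5}  B3 = {3, 4, 5}
Tree: B1–B2, B2–B3
The largest bag has 3 vertices, giving width 2; this decomposition certifies tw(G) ≤ 2. Since 5–2–4–1–5 is a cycle in G, G is not acyclic. Forests are exactly the graphs of treewidth ≤ 1, so tw(G) ≥ 2. Hence tw(G) = 2 exactly.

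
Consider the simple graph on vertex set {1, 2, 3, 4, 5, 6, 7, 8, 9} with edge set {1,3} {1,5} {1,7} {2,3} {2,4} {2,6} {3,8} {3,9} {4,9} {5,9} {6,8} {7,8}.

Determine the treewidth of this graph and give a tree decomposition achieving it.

Every bag has size at most 4, so the width is 4 − 1 = 3 and tw(G) ≤ 3. For the lower bound: the 4 vertex sets {1,5,7}, {9}, {3}, {2,4,6,8} are disjoint, each induces a connected subgraph, and every pair is joined by at least one edge of G. Contracting each set to a single vertex therefore yields K_{4} as a minor, and since treewidth is minor-monotone, tw(G) ≥ tw(K_{4}) = 3. Hence tw(G) = 3 exactly.

Treewidth 3.
One optimal decomposition is:
Bags: B1 = {1, 5, 7, 9}  B2 = {1, 3, 7, 9}  B3 = {3, 7, 8, 9}  B4 = {3, 4, 8, 9}  B5 = {2, 3, 4, 8}  B6 = {2, 4, 6, 8}
Tree: B1–B2, B2–B3, B3–B4, B4–B5, B5–B6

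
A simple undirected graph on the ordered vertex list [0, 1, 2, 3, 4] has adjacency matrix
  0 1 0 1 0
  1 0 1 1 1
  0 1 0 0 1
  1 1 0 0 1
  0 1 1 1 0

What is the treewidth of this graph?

A width-2 tree decomposition is:
Bags: B1 = {1, 3, 4}  B2 = {1, 2, 4}  B3 = {0, 1, 3}
Tree: B1–B2, B1–B3
The largest bag has 3 vertices, giving width 2; this decomposition certifies tw(G) ≤ 2. Conversely, {1, 2, 4} is a clique of size 3, and the vertices of any clique must share a bag in every tree decomposition; so some bag has ≥ 3 vertices and tw(G) ≥ 2. Therefore the treewidth is 2.

2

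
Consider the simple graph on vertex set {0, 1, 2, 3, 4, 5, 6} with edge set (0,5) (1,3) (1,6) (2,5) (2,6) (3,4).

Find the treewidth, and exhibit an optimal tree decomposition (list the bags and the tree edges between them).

Every bag has size at most 2, so the width is 2 − 1 = 1 and tw(G) ≤ 1. Any graph with an edge has treewidth ≥ 1, and G has the edge 4–3. Combining the bounds, tw(G) = 1.

Treewidth 1.
One such decomposition:
Bags: B1 = {3, 4}  B2 = {1, 3}  B3 = {1, 6}  B4 = {2, 6}  B5 = {2, 5}  B6 = {0, 5}
Tree: B1–B2, B2–B3, B3–B4, B4–B5, B5–B6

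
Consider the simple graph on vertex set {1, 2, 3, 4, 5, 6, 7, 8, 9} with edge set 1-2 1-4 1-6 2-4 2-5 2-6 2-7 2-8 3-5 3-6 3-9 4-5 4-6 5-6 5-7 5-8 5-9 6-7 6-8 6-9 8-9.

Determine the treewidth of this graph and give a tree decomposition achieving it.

Treewidth 3.
One optimal decomposition is:
Bags: B1 = {3, 5, 6, 9}  B2 = {5, 6, 8, 9}  B3 = {2, 5, 6, 8}  B4 = {2, 4, 5, 6}  B5 = {1, 2, 4, 6}  B6 = {2, 5, 6, 7}
Tree: B1–B2, B2–B3, B3–B4, B4–B5, B4–B6

Every bag has size at most 4, so the width is 4 − 1 = 3 and tw(G) ≤ 3. On the other hand G contains the 4-clique {1, 2, 4, 6}. A clique must lie in a single bag of any decomposition, so no decomposition can have width below 3. Therefore the treewidth is 3.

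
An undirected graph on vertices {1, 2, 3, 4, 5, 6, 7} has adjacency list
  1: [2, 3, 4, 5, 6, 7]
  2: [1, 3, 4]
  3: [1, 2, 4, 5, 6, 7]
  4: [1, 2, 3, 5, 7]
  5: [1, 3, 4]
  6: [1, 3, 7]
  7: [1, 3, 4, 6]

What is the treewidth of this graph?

3

A width-3 tree decomposition is:
Bags: B1 = {1, 3, 4, 7}  B2 = {1, 3, 6, 7}  B3 = {1, 3, 4, 5}  B4 = {1, 2, 3, 4}
Tree: B1–B2, B1–B3, B1–B4
Each bag holds 4 vertices, so the decomposition has width 3, which upper-bounds the treewidth. For the lower bound, the 4 vertices {1, 2, 3, 4} are pairwise adjacent, and any tree decomposition puts a clique entirely inside one bag — forcing width ≥ 3. The upper and lower bounds meet at 3, so that is the treewidth.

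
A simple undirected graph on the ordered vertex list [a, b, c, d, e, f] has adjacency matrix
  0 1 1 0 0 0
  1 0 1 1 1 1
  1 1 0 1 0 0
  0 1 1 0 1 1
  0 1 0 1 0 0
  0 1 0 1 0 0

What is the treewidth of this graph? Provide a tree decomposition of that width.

Each bag holds 3 vertices, so the decomposition has width 2, which upper-bounds the treewidth. On the other hand G contains the 3-clique {b, d, e}. A clique must lie in a single bag of any decomposition, so no decomposition can have width below 2. The upper and lower bounds meet at 2, so that is the treewidth.

Treewidth 2.
Bags: B1 = {b, c, d}  B2 = {b, d, e}  B3 = {b, d, f}  B4 = {a, b, c}
Tree: B1–B2, B2–B3, B1–B4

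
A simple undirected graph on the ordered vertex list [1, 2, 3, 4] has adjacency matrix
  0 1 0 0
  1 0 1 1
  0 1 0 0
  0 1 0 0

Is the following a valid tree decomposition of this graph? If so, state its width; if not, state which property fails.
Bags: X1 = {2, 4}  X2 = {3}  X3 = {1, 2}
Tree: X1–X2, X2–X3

No — edge (2,3) lies in no bag.

A tree decomposition must satisfy three properties: every vertex lies in some bag; for every edge, both endpoints lie together in some bag; and for every vertex, the bags containing it form a connected subtree. Here edge (2,3) lies in no bag, so the decomposition is invalid.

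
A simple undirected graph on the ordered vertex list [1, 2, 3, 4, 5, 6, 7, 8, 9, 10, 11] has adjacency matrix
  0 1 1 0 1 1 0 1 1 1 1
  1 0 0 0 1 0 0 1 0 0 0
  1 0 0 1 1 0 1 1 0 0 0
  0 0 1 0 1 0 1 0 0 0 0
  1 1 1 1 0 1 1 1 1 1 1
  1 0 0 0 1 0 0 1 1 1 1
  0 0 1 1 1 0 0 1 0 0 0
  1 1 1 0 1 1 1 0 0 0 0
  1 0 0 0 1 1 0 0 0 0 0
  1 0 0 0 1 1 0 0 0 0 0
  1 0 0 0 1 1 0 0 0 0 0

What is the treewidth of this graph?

A width-3 tree decomposition is:
Bags: B1 = {1, 5, 6, 9}  B2 = {1, 5, 6, 8}  B3 = {1, 5, 6, 10}  B4 = {1, 2, 5, 8}  B5 = {1, 3, 5, 8}  B6 = {3, 5, 7, 8}  B7 = {3, 4, 5, 7}  B8 = {1, 5, 6, 11}
Tree: B1–B2, B1–B3, B2–B4, B2–B5, B5–B6, B6–B7, B1–B8
Every bag has size at most 4, so the width is 4 − 1 = 3 and tw(G) ≤ 3. For the lower bound, the 4 vertices {1, 2, 5, 8} are pairwise adjacent, and any tree decomposition puts a clique entirely inside one bag — forcing width ≥ 3. Therefore the treewidth is 3.

3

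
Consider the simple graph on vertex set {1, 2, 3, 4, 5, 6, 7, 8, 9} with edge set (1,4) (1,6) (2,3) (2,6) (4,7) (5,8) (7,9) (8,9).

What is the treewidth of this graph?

1

A width-1 tree decomposition is:
Bags: B1 = {5, 8}  B2 = {8, 9}  B3 = {7, 9}  B4 = {4, 7}  B5 = {1, 4}  B6 = {1, 6}  B7 = {2, 6}  B8 = {2, 3}
Tree: B1–B2, B2–B3, B3–B4, B4–B5, B5–B6, B6–B7, B7–B8
The largest bag has 2 vertices, giving width 1; this decomposition certifies tw(G) ≤ 1. Since G has at least one edge (e.g. 5–8), it is not an edgeless graph, so tw(G) ≥ 1. Combining the bounds, tw(G) = 1.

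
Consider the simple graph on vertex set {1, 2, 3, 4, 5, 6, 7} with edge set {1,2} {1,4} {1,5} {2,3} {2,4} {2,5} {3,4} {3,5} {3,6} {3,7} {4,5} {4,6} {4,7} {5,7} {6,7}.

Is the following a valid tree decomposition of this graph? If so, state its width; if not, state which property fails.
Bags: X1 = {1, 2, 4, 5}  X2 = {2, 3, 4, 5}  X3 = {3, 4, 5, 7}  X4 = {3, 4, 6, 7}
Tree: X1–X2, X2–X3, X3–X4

Checking the three conditions: (i) the bags cover all of {1, 2, 3, 4, 5, 6, 7}; (ii) for each edge, some bag contains both endpoints; (iii) the bags containing any fixed vertex form a subtree. All hold, so the decomposition is valid with width 4 − 1 = 3.

Yes; width 3.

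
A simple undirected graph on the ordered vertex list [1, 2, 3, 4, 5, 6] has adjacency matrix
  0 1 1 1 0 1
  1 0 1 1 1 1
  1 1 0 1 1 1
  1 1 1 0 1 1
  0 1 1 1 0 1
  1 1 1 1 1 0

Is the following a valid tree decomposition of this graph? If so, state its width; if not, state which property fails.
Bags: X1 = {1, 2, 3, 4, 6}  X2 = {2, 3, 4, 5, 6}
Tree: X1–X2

Checking the three conditions: (i) the bags cover all of {1, 2, 3, 4, 5, 6}; (ii) for each edge, some bag contains both endpoints; (iii) the bags containing any fixed vertex form a subtree. All hold, so the decomposition is valid with width 5 − 1 = 4.

Yes; width 4.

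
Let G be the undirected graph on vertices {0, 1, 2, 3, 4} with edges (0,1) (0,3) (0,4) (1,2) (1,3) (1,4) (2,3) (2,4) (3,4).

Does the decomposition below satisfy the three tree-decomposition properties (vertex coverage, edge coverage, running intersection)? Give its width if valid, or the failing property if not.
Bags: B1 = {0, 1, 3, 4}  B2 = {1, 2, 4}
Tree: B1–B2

A tree decomposition must satisfy three properties: every vertex lies in some bag; for every edge, both endpoints lie together in some bag; and for every vertex, the bags containing it form a connected subtree. Here edge (3,2) lies in no bag, so the decomposition is invalid.

No — edge (3,2) lies in no bag.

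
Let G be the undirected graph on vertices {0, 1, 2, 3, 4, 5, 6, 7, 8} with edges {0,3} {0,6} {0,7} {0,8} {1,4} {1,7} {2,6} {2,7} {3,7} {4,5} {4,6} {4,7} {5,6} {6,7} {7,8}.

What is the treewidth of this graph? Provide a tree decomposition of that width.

The largest bag has 3 vertices, giving width 2; this decomposition certifies tw(G) ≤ 2. Conversely, {4, 5, 6} is a clique of size 3, and the vertices of any clique must share a bag in every tree decomposition; so some bag has ≥ 3 vertices and tw(G) ≥ 2. Combining the bounds, tw(G) = 2.

Treewidth 2.
One such decomposition:
Bags: B1 = {0, 6, 7}  B2 = {4, 6, 7}  B3 = {0, 7, 8}  B4 = {1, 4, 7}  B5 = {4, 5, 6}  B6 = {2, 6, 7}  B7 = {0, 3, 7}
Tree: B1–B2, B1–B3, B2–B4, B2–B5, B2–B6, B1–B7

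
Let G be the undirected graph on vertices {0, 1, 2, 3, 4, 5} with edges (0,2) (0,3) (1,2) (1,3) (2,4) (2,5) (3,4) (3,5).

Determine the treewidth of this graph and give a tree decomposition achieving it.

Treewidth 2.
One such decomposition:
Bags: B1 = {1, 2, 3}  B2 = {2, 3, 5}  B3 = {2, 3, 4}  B4 = {0, 2, 3}
Tree: B1–B2, B2–B3, B3–B4

Each bag holds 3 vertices, so the decomposition has width 2, which upper-bounds the treewidth. Since 1–3–5–2–1 is a cycle in G, G is not acyclic. Forests are exactly the graphs of treewidth ≤ 1, so tw(G) ≥ 2. Hence tw(G) = 2 exactly.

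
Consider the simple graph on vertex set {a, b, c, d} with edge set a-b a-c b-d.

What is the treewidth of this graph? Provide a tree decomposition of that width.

The largest bag has 2 vertices, giving width 1; this decomposition certifies tw(G) ≤ 1. Any graph with an edge has treewidth ≥ 1, and G has the edge b–a. Hence tw(G) = 1 exactly.

Treewidth 1.
One optimal decomposition is:
Bags: B1 = {a, b}  B2 = {b, d}  B3 = {a, c}
Tree: B1–B2, B1–B3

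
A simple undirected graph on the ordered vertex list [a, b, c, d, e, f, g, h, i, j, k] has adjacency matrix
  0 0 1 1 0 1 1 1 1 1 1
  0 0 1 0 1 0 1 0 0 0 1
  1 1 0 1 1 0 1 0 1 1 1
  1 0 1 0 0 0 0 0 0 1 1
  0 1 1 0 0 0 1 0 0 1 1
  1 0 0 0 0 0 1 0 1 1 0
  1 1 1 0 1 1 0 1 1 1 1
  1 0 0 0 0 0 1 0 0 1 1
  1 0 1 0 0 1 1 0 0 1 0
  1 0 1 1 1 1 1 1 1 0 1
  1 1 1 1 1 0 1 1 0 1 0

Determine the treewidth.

A width-4 tree decomposition is:
Bags: B1 = {a, c, g, j, k}  B2 = {a, c, g, i, j}  B3 = {a, c, d, j, k}  B4 = {c, e, g, j, k}  B5 = {a, f, g, i, j}  B6 = {b, c, e, g, k}  B7 = {a, g, h, j, k}
Tree: B1–B2, B1–B3, B1–B4, B2–B5, B4–B6, B1–B7
Every bag has size at most 5, so the width is 5 − 1 = 4 and tw(G) ≤ 4. Conversely, {a, c, d, j, k} is a clique of size 5, and the vertices of any clique must share a bag in every tree decomposition; so some bag has ≥ 5 vertices and tw(G) ≥ 4. Therefore the treewidth is 4.

4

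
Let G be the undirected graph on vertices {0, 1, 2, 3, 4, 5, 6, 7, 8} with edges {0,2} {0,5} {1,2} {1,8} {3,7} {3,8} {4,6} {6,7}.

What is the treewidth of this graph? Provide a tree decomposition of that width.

Each bag holds 2 vertices, so the decomposition has width 1, which upper-bounds the treewidth. Any graph with an edge has treewidth ≥ 1, and G has the edge 5–0. Therefore the treewidth is 1.

Treewidth 1.
One such decomposition:
Bags: B1 = {0, 5}  B2 = {0, 2}  B3 = {1, 2}  B4 = {1, 8}  B5 = {3, 8}  B6 = {3, 7}  B7 = {6, 7}  B8 = {4, 6}
Tree: B1–B2, B2–B3, B3–B4, B4–B5, B5–B6, B6–B7, B7–B8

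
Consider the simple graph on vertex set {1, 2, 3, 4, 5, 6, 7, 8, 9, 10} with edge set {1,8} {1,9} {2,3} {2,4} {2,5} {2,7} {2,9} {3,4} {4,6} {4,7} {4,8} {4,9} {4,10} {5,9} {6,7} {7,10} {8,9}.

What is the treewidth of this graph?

2

A width-2 tree decomposition is:
Bags: B1 = {2, 4, 7}  B2 = {2, 3, 4}  B3 = {4, 7, 10}  B4 = {2, 4, 9}  B5 = {4, 6, 7}  B6 = {4, 8, 9}  B7 = {2, 5, 9}  B8 = {1, 8, 9}
Tree: B1–B2, B1–B3, B2–B4, B3–B5, B4–B6, B4–B7, B6–B8
The largest bag has 3 vertices, giving width 2; this decomposition certifies tw(G) ≤ 2. For the lower bound, the 3 vertices {1, 8, 9} are pairwise adjacent, and any tree decomposition puts a clique entirely inside one bag — forcing width ≥ 2. Therefore the treewidth is 2.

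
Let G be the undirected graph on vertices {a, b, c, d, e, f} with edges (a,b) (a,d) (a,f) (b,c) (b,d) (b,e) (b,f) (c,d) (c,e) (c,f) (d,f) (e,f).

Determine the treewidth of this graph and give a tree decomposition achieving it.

Each bag holds 4 vertices, so the decomposition has width 3, which upper-bounds the treewidth. For the lower bound, the 4 vertices {b, c, d, f} are pairwise adjacent, and any tree decomposition puts a clique entirely inside one bag — forcing width ≥ 3. Hence tw(G) = 3 exactly.

Treewidth 3.
One optimal decomposition is:
Bags: B1 = {b, c, d, f}  B2 = {a, b, d, f}  B3 = {b, c, e, f}
Tree: B1–B2, B1–B3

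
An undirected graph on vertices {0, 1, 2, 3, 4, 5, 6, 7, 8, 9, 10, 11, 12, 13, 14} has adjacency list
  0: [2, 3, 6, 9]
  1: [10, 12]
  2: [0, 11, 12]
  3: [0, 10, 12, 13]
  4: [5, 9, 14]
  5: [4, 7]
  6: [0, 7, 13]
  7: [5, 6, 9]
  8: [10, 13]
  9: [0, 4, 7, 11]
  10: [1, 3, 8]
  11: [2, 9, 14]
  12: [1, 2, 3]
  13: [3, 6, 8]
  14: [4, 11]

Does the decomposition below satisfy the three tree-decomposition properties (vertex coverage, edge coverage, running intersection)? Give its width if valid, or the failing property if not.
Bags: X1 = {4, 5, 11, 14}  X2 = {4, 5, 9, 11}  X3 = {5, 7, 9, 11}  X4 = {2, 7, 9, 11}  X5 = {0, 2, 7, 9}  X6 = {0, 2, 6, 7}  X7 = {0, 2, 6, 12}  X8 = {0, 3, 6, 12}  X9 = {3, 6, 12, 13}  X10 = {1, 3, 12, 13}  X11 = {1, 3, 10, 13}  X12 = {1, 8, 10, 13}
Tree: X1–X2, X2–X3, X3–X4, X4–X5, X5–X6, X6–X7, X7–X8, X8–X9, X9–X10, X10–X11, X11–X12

Yes; width 3.

Every vertex of G appears in some bag (union = {0, 1, 2, 3, 4, 5, 6, 7, 8, 9, 10, 11, 12, 13, 14}); every edge is covered by a bag; and for each vertex v the set of bags containing v is connected in the bag tree. The decomposition is therefore valid. The largest bag has 4 vertices, so the width is 3.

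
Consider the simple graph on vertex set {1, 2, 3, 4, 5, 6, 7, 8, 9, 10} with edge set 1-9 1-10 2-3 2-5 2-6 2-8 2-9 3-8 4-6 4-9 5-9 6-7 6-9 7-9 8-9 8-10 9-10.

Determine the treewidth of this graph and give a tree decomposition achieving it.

Treewidth 2.
One such decomposition:
Bags: B1 = {2, 8, 9}  B2 = {2, 6, 9}  B3 = {4, 6, 9}  B4 = {8, 9, 10}  B5 = {2, 3, 8}  B6 = {1, 9, 10}  B7 = {6, 7, 9}  B8 = {2, 5, 9}
Tree: B1–B2, B2–B3, B1–B4, B1–B5, B4–B6, B2–B7, B1–B8

Every bag has size at most 3, so the width is 3 − 1 = 2 and tw(G) ≤ 2. Conversely, {1, 9, 10} is a clique of size 3, and the vertices of any clique must share a bag in every tree decomposition; so some bag has ≥ 3 vertices and tw(G) ≥ 2. Combining the bounds, tw(G) = 2.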